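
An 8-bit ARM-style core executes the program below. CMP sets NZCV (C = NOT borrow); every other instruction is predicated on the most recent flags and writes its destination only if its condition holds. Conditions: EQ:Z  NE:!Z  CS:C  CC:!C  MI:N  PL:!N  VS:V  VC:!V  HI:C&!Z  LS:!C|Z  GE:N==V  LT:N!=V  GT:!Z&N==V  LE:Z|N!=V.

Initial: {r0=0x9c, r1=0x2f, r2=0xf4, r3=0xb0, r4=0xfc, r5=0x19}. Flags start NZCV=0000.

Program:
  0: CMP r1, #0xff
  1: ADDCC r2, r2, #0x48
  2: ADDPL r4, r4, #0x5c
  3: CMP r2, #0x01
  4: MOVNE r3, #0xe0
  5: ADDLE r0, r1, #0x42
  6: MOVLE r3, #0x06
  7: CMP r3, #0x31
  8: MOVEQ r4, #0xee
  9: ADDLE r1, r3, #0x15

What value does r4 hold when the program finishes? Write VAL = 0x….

VAL = 0x58

[0] flags=0000 → (cmp)
[1] flags=0000 CC?T → r2=0x3c
[2] flags=0000 PL?T → r4=0x58
[3] flags=0010 → (cmp)
[4] flags=0010 NE?T → r3=0xe0
[5] flags=0010 LE?F → skip
[6] flags=0010 LE?F → skip
[7] flags=1010 → (cmp)
[8] flags=1010 EQ?F → skip
[9] flags=1010 LE?T → r1=0xf5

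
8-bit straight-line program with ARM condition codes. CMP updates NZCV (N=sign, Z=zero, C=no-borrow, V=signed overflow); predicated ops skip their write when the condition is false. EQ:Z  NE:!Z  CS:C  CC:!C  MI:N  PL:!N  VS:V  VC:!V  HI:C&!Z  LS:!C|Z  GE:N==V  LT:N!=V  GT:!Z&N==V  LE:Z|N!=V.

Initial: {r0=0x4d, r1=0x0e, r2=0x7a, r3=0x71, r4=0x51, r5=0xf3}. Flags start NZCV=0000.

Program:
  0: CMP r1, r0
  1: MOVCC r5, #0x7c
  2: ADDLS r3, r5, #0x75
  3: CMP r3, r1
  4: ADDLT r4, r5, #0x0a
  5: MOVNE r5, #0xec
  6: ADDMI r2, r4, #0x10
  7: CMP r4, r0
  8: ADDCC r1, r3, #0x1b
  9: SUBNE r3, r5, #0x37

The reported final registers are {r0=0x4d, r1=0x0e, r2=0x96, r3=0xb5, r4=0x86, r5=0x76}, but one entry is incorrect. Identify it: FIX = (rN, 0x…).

FIX = (r5, 0xec)

[0] flags=1000 → (cmp)
[1] flags=1000 CC?T → r5=0x7c
[2] flags=1000 LS?T → r3=0xf1
[3] flags=1010 → (cmp)
[4] flags=1010 LT?T → r4=0x86
[5] flags=1010 NE?T → r5=0xec
[6] flags=1010 MI?T → r2=0x96
[7] flags=0011 → (cmp)
[8] flags=0011 CC?F → skip
[9] flags=0011 NE?T → r3=0xb5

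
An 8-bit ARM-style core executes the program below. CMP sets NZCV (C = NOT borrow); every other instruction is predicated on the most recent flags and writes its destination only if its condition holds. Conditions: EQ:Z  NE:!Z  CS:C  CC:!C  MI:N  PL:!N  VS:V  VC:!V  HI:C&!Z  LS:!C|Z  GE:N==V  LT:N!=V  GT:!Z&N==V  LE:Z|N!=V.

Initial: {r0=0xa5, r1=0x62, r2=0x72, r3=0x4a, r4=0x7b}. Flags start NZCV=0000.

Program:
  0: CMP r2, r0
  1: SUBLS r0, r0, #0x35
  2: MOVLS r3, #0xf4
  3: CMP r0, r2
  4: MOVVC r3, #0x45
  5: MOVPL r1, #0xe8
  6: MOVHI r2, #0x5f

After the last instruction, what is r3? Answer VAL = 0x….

0: ✓ CMP  NZCV=1001
1: ✓ SUBLS  r0←0x70
2: ✓ MOVLS  r3←0xf4
3: ✓ CMP  NZCV=1000
4: ✓ MOVVC  r3←0x45
5: · MOVPL
6: · MOVHI

VAL = 0x45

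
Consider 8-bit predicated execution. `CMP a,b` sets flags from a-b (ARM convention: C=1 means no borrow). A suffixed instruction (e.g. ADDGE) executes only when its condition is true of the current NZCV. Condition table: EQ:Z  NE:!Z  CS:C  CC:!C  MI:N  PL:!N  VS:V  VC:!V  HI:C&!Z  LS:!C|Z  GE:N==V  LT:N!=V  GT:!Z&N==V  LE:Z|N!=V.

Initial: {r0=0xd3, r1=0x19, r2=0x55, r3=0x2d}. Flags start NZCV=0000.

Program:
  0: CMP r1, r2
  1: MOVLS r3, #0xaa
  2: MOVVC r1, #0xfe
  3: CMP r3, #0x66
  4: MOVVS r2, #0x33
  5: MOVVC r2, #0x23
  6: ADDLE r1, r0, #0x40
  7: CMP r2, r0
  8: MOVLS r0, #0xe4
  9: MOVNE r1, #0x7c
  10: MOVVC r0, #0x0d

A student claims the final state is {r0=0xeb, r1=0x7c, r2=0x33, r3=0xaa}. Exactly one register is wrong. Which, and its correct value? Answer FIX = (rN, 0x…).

0: ✓ CMP  NZCV=1000
1: ✓ MOVLS  r3←0xaa
2: ✓ MOVVC  r1←0xfe
3: ✓ CMP  NZCV=0011
4: ✓ MOVVS  r2←0x33
5: · MOVVC
6: ✓ ADDLE  r1←0x13
7: ✓ CMP  NZCV=0000
8: ✓ MOVLS  r0←0xe4
9: ✓ MOVNE  r1←0x7c
10: ✓ MOVVC  r0←0x0d

FIX = (r0, 0x0d)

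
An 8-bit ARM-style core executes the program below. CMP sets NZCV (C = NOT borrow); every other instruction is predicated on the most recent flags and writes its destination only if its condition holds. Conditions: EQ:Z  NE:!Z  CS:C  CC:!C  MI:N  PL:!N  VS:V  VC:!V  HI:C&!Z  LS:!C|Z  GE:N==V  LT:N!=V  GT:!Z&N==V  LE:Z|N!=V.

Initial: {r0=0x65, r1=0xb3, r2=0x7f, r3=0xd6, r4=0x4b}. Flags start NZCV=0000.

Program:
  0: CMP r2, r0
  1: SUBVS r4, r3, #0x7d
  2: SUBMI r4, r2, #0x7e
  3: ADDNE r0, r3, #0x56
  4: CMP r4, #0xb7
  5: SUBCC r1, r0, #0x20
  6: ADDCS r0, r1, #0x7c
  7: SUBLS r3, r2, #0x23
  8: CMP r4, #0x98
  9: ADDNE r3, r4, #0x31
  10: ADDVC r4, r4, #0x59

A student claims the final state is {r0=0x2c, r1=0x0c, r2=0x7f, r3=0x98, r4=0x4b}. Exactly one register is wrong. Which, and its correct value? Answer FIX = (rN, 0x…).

FIX = (r3, 0x7c)

[0] flags=0010 → (cmp)
[1] flags=0010 VS?F → skip
[2] flags=0010 MI?F → skip
[3] flags=0010 NE?T → r0=0x2c
[4] flags=1001 → (cmp)
[5] flags=1001 CC?T → r1=0x0c
[6] flags=1001 CS?F → skip
[7] flags=1001 LS?T → r3=0x5c
[8] flags=1001 → (cmp)
[9] flags=1001 NE?T → r3=0x7c
[10] flags=1001 VC?F → skip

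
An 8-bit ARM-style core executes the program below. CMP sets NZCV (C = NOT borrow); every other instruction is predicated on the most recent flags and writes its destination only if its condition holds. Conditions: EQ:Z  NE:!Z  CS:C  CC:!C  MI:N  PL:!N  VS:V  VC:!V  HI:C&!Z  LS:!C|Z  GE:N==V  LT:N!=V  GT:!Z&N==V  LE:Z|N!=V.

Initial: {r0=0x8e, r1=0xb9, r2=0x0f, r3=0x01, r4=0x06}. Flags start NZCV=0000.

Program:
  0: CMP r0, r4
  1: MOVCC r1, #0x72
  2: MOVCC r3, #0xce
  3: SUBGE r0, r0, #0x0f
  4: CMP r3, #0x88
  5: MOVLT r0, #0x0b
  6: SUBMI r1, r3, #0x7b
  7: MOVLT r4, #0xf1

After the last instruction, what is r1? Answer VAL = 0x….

[0] flags=1010 → (cmp)
[1] flags=1010 CC?F → skip
[2] flags=1010 CC?F → skip
[3] flags=1010 GE?F → skip
[4] flags=0000 → (cmp)
[5] flags=0000 LT?F → skip
[6] flags=0000 MI?F → skip
[7] flags=0000 LT?F → skip

VAL = 0xb9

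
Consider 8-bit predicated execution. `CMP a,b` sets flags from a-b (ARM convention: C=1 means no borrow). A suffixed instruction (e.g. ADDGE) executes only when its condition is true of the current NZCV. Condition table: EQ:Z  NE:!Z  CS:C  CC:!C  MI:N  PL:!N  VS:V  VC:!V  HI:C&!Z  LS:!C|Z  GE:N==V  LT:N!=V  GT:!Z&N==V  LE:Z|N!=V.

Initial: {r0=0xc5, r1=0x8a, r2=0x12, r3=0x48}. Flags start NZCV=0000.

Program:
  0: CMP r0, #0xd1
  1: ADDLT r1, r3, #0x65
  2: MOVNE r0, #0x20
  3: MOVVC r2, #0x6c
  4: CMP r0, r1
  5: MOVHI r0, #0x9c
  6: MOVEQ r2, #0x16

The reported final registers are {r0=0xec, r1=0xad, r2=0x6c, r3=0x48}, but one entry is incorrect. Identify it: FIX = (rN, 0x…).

0: ✓ CMP  NZCV=1000
1: ✓ ADDLT  r1←0xad
2: ✓ MOVNE  r0←0x20
3: ✓ MOVVC  r2←0x6c
4: ✓ CMP  NZCV=0000
5: · MOVHI
6: · MOVEQ

FIX = (r0, 0x20)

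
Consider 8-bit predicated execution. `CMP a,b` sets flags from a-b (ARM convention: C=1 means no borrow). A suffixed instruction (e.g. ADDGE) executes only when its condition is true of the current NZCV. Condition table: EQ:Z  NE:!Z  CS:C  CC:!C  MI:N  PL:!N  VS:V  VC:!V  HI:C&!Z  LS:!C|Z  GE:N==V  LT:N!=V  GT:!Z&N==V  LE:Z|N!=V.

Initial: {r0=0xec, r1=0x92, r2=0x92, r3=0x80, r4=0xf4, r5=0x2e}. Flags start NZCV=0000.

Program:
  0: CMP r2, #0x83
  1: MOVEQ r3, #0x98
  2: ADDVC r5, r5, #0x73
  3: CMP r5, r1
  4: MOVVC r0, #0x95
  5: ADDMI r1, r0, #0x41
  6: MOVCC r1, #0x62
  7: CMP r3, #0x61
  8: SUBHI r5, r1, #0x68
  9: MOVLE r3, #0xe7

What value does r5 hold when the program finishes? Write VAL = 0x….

0: ✓ CMP  NZCV=0010
1: · MOVEQ
2: ✓ ADDVC  r5←0xa1
3: ✓ CMP  NZCV=0010
4: ✓ MOVVC  r0←0x95
5: · ADDMI
6: · MOVCC
7: ✓ CMP  NZCV=0011
8: ✓ SUBHI  r5←0x2a
9: ✓ MOVLE  r3←0xe7

VAL = 0x2a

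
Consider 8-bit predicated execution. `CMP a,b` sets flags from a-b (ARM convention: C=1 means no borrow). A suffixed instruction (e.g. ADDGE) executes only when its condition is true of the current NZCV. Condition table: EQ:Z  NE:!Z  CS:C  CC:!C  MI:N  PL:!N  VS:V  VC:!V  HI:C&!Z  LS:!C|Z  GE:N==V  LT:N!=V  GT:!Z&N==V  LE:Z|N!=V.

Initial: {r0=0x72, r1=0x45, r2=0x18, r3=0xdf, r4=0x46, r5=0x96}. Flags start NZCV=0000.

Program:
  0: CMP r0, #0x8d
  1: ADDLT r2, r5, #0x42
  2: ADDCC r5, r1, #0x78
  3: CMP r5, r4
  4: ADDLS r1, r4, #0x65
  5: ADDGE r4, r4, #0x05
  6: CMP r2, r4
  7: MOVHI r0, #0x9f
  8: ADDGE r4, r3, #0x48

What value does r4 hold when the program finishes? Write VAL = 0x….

VAL = 0x46

[0] flags=1001 → (cmp)
[1] flags=1001 LT?F → skip
[2] flags=1001 CC?T → r5=0xbd
[3] flags=0011 → (cmp)
[4] flags=0011 LS?F → skip
[5] flags=0011 GE?F → skip
[6] flags=1000 → (cmp)
[7] flags=1000 HI?F → skip
[8] flags=1000 GE?F → skip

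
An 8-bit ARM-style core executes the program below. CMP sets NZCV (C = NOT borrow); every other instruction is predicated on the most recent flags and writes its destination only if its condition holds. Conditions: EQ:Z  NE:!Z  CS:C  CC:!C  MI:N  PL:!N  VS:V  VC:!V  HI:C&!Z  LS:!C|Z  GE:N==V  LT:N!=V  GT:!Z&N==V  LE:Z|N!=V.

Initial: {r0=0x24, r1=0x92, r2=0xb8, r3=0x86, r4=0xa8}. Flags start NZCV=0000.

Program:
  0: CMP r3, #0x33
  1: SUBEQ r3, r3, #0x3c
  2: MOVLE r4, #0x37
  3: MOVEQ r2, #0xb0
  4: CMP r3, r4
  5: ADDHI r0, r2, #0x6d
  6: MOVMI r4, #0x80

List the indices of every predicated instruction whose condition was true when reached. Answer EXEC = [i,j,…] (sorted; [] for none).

EXEC = [2,5]

[0] flags=0011 → (cmp)
[1] flags=0011 EQ?F → skip
[2] flags=0011 LE?T → r4=0x37
[3] flags=0011 EQ?F → skip
[4] flags=0011 → (cmp)
[5] flags=0011 HI?T → r0=0x25
[6] flags=0011 MI?F → skip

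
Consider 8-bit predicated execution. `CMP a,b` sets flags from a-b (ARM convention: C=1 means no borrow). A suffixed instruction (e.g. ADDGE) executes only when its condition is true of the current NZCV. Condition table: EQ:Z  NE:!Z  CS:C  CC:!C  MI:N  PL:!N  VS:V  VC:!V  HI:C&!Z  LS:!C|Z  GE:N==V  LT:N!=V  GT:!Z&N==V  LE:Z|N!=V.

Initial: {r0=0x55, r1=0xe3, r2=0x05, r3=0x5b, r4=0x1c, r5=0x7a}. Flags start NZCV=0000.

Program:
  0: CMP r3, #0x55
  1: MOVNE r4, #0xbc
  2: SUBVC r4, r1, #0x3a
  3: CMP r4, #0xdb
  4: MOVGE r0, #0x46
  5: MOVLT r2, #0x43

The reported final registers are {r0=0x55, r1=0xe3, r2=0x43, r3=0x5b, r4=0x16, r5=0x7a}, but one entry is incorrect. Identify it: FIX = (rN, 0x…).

FIX = (r4, 0xa9)

[0] flags=0010 → (cmp)
[1] flags=0010 NE?T → r4=0xbc
[2] flags=0010 VC?T → r4=0xa9
[3] flags=1000 → (cmp)
[4] flags=1000 GE?F → skip
[5] flags=1000 LT?T → r2=0x43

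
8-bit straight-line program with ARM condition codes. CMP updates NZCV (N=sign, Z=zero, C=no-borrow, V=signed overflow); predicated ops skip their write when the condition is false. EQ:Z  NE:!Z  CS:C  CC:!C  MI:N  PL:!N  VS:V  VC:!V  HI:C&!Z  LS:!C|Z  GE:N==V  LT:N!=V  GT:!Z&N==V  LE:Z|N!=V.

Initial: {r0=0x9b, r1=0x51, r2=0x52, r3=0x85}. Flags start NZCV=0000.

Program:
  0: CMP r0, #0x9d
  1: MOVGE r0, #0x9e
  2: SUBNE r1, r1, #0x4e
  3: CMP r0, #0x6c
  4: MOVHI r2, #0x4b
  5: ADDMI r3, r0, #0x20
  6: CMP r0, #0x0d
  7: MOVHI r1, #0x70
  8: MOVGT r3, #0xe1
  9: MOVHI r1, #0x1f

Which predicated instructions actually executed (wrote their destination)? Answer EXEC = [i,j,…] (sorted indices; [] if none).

[0] flags=1000 → (cmp)
[1] flags=1000 GE?F → skip
[2] flags=1000 NE?T → r1=0x03
[3] flags=0011 → (cmp)
[4] flags=0011 HI?T → r2=0x4b
[5] flags=0011 MI?F → skip
[6] flags=1010 → (cmp)
[7] flags=1010 HI?T → r1=0x70
[8] flags=1010 GT?F → skip
[9] flags=1010 HI?T → r1=0x1f

EXEC = [2,4,7,9]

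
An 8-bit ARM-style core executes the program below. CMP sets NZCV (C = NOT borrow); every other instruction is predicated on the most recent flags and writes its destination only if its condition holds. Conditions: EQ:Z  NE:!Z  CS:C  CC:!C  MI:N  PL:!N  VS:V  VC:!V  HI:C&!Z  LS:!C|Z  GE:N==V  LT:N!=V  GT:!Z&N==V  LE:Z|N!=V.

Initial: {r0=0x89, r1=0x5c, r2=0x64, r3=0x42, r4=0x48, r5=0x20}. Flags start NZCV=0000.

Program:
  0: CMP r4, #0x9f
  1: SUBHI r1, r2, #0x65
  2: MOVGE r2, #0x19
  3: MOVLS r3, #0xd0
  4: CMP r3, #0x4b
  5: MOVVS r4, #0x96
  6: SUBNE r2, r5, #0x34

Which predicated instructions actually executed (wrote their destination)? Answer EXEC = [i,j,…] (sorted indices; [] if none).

EXEC = [2,3,6]

[0] flags=1001 → (cmp)
[1] flags=1001 HI?F → skip
[2] flags=1001 GE?T → r2=0x19
[3] flags=1001 LS?T → r3=0xd0
[4] flags=1010 → (cmp)
[5] flags=1010 VS?F → skip
[6] flags=1010 NE?T → r2=0xec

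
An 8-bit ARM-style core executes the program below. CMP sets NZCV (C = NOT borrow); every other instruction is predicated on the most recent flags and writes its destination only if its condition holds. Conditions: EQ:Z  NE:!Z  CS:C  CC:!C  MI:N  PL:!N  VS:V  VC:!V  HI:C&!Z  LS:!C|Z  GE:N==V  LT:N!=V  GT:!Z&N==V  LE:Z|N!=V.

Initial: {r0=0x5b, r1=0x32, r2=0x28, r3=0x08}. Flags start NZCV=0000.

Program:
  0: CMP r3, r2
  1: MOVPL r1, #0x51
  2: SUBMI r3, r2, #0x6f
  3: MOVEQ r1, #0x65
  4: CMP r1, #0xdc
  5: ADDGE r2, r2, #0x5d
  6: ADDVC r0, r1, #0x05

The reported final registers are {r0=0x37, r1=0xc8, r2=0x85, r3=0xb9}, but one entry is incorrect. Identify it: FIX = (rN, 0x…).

[0] flags=1000 → (cmp)
[1] flags=1000 PL?F → skip
[2] flags=1000 MI?T → r3=0xb9
[3] flags=1000 EQ?F → skip
[4] flags=0000 → (cmp)
[5] flags=0000 GE?T → r2=0x85
[6] flags=0000 VC?T → r0=0x37

FIX = (r1, 0x32)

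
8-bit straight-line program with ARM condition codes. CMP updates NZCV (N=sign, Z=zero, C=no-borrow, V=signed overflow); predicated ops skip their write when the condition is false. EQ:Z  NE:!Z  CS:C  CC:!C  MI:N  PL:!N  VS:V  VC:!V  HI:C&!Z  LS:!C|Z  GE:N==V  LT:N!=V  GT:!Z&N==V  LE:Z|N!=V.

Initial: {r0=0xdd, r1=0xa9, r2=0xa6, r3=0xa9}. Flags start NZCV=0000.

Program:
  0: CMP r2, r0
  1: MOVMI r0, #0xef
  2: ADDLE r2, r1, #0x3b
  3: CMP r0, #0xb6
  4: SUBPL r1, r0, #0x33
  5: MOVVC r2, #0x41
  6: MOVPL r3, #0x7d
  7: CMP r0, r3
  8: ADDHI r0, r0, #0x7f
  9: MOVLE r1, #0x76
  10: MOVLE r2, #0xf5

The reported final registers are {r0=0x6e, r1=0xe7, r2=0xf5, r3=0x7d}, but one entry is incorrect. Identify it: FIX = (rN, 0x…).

FIX = (r1, 0x76)

[0] flags=1000 → (cmp)
[1] flags=1000 MI?T → r0=0xef
[2] flags=1000 LE?T → r2=0xe4
[3] flags=0010 → (cmp)
[4] flags=0010 PL?T → r1=0xbc
[5] flags=0010 VC?T → r2=0x41
[6] flags=0010 PL?T → r3=0x7d
[7] flags=0011 → (cmp)
[8] flags=0011 HI?T → r0=0x6e
[9] flags=0011 LE?T → r1=0x76
[10] flags=0011 LE?T → r2=0xf5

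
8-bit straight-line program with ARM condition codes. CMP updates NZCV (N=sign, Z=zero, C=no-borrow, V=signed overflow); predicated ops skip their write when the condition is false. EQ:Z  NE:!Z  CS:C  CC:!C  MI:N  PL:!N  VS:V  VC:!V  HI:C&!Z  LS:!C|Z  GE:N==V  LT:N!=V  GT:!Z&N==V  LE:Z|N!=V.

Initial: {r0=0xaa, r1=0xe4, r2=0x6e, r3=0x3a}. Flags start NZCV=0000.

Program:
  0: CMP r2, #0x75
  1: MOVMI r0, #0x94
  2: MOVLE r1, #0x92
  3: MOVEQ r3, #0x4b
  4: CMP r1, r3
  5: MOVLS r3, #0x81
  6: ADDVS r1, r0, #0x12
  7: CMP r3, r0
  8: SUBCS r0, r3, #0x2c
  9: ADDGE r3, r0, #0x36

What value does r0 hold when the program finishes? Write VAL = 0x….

VAL = 0x94

0: ✓ CMP  NZCV=1000
1: ✓ MOVMI  r0←0x94
2: ✓ MOVLE  r1←0x92
3: · MOVEQ
4: ✓ CMP  NZCV=0011
5: · MOVLS
6: ✓ ADDVS  r1←0xa6
7: ✓ CMP  NZCV=1001
8: · SUBCS
9: ✓ ADDGE  r3←0xca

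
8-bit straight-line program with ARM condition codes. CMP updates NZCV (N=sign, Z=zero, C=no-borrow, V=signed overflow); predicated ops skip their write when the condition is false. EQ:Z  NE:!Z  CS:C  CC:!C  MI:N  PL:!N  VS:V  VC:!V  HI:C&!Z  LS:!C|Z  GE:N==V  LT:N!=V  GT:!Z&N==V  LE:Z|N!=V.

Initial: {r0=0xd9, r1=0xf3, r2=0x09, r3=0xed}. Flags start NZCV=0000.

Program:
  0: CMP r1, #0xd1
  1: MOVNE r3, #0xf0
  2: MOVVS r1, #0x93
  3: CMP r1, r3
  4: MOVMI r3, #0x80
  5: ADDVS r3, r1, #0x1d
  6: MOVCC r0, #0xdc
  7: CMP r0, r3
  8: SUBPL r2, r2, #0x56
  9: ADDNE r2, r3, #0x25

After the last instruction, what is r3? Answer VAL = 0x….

0: ✓ CMP  NZCV=0010
1: ✓ MOVNE  r3←0xf0
2: · MOVVS
3: ✓ CMP  NZCV=0010
4: · MOVMI
5: · ADDVS
6: · MOVCC
7: ✓ CMP  NZCV=1000
8: · SUBPL
9: ✓ ADDNE  r2←0x15

VAL = 0xf0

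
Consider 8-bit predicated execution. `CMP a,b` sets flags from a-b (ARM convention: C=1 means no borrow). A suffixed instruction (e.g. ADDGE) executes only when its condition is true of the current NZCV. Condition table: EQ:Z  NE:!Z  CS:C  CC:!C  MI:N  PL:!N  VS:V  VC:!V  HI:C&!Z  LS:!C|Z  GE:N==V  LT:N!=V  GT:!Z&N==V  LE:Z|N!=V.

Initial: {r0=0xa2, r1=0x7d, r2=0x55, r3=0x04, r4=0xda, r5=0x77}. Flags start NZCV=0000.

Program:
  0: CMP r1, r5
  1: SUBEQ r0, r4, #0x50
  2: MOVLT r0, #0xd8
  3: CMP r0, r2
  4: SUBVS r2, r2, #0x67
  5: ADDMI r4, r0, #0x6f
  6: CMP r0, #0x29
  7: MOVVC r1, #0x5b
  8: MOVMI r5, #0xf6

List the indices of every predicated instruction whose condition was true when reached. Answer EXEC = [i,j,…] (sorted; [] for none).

EXEC = [4]

0: ✓ CMP  NZCV=0010
1: · SUBEQ
2: · MOVLT
3: ✓ CMP  NZCV=0011
4: ✓ SUBVS  r2←0xee
5: · ADDMI
6: ✓ CMP  NZCV=0011
7: · MOVVC
8: · MOVMI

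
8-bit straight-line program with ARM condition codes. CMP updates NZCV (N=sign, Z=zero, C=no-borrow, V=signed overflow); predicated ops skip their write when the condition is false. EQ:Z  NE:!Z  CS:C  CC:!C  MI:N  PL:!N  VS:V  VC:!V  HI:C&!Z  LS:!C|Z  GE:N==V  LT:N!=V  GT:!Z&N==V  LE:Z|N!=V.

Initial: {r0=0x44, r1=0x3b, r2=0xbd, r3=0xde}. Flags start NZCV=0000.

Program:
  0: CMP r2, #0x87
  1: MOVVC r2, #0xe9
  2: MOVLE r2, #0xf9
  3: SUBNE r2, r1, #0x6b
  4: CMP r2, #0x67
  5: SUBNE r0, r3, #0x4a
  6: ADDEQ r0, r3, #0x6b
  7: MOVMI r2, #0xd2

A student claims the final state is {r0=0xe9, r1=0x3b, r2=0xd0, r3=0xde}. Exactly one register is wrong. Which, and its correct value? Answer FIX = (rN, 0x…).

[0] flags=0010 → (cmp)
[1] flags=0010 VC?T → r2=0xe9
[2] flags=0010 LE?F → skip
[3] flags=0010 NE?T → r2=0xd0
[4] flags=0011 → (cmp)
[5] flags=0011 NE?T → r0=0x94
[6] flags=0011 EQ?F → skip
[7] flags=0011 MI?F → skip

FIX = (r0, 0x94)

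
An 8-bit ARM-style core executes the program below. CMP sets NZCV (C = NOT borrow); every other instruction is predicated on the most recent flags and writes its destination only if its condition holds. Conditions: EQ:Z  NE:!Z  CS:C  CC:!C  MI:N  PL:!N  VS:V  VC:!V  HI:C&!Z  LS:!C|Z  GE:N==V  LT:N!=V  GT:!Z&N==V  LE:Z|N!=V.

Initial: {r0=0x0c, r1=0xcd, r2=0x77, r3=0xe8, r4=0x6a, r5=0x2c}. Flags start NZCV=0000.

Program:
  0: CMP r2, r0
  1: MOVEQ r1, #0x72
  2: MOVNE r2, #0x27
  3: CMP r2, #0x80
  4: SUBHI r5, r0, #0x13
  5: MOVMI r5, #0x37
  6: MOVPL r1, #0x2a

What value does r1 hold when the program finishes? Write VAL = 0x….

VAL = 0xcd

[0] flags=0010 → (cmp)
[1] flags=0010 EQ?F → skip
[2] flags=0010 NE?T → r2=0x27
[3] flags=1001 → (cmp)
[4] flags=1001 HI?F → skip
[5] flags=1001 MI?T → r5=0x37
[6] flags=1001 PL?F → skip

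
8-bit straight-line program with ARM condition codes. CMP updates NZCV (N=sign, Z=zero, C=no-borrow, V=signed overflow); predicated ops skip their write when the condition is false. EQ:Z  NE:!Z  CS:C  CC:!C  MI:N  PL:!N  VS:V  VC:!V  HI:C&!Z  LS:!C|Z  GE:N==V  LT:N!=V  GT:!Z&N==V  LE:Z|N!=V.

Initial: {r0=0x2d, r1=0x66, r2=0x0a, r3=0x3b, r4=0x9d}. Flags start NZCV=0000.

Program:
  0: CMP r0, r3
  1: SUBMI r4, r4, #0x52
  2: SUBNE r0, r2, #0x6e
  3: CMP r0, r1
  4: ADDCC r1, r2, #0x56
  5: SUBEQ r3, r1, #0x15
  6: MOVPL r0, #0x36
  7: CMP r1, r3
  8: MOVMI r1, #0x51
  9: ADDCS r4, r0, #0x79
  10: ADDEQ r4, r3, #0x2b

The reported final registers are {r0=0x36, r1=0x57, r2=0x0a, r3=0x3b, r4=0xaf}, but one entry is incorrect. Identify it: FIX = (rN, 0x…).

FIX = (r1, 0x66)

[0] flags=1000 → (cmp)
[1] flags=1000 MI?T → r4=0x4b
[2] flags=1000 NE?T → r0=0x9c
[3] flags=0011 → (cmp)
[4] flags=0011 CC?F → skip
[5] flags=0011 EQ?F → skip
[6] flags=0011 PL?T → r0=0x36
[7] flags=0010 → (cmp)
[8] flags=0010 MI?F → skip
[9] flags=0010 CS?T → r4=0xaf
[10] flags=0010 EQ?F → skip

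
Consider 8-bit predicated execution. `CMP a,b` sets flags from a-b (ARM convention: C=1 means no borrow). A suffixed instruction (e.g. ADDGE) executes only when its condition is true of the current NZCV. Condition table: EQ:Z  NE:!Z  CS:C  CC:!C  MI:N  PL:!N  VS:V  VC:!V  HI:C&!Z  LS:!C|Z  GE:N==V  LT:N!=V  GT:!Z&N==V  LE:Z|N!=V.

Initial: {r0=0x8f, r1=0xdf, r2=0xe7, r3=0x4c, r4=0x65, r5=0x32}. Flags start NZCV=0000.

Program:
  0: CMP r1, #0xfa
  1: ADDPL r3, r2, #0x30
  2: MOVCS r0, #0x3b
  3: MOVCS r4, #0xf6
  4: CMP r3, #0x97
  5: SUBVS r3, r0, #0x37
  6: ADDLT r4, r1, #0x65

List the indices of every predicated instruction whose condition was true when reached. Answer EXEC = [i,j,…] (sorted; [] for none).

[0] flags=1000 → (cmp)
[1] flags=1000 PL?F → skip
[2] flags=1000 CS?F → skip
[3] flags=1000 CS?F → skip
[4] flags=1001 → (cmp)
[5] flags=1001 VS?T → r3=0x58
[6] flags=1001 LT?F → skip

EXEC = [5]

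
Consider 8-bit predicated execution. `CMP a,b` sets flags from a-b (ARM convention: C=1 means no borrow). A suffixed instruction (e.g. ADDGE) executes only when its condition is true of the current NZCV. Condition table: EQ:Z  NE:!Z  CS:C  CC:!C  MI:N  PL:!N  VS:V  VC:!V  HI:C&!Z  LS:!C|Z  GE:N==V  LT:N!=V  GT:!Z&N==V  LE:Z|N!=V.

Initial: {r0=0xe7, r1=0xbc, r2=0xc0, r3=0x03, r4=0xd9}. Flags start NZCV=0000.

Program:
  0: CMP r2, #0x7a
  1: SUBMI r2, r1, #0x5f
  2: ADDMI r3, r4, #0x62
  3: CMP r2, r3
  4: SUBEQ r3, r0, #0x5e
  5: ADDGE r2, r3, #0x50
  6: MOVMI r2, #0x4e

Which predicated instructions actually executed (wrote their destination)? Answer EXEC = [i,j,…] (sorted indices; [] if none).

0: ✓ CMP  NZCV=0011
1: · SUBMI
2: · ADDMI
3: ✓ CMP  NZCV=1010
4: · SUBEQ
5: · ADDGE
6: ✓ MOVMI  r2←0x4e

EXEC = [6]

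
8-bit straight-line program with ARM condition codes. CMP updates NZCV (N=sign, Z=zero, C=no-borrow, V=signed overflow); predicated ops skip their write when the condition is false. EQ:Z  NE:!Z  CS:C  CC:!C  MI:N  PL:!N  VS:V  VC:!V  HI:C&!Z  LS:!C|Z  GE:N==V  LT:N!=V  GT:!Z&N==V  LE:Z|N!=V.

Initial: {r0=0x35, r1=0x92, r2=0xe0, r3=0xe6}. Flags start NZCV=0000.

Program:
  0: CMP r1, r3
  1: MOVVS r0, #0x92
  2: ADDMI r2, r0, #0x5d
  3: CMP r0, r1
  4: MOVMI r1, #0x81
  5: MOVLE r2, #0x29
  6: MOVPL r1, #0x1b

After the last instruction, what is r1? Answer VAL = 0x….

VAL = 0x81

[0] flags=1000 → (cmp)
[1] flags=1000 VS?F → skip
[2] flags=1000 MI?T → r2=0x92
[3] flags=1001 → (cmp)
[4] flags=1001 MI?T → r1=0x81
[5] flags=1001 LE?F → skip
[6] flags=1001 PL?F → skip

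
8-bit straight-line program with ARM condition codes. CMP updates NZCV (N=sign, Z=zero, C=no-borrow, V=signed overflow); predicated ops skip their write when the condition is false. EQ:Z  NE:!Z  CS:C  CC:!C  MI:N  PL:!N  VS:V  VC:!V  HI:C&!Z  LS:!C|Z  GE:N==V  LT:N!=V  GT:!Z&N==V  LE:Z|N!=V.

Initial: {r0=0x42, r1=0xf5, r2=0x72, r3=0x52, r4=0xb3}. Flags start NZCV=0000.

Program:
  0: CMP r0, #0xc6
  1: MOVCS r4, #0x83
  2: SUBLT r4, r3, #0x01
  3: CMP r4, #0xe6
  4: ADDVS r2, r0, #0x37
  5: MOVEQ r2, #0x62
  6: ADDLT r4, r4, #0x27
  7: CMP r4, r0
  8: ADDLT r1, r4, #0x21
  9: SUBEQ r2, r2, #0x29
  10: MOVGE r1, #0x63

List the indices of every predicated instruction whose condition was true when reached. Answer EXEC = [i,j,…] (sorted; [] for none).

EXEC = [6,8]

0: ✓ CMP  NZCV=0000
1: · MOVCS
2: · SUBLT
3: ✓ CMP  NZCV=1000
4: · ADDVS
5: · MOVEQ
6: ✓ ADDLT  r4←0xda
7: ✓ CMP  NZCV=1010
8: ✓ ADDLT  r1←0xfb
9: · SUBEQ
10: · MOVGE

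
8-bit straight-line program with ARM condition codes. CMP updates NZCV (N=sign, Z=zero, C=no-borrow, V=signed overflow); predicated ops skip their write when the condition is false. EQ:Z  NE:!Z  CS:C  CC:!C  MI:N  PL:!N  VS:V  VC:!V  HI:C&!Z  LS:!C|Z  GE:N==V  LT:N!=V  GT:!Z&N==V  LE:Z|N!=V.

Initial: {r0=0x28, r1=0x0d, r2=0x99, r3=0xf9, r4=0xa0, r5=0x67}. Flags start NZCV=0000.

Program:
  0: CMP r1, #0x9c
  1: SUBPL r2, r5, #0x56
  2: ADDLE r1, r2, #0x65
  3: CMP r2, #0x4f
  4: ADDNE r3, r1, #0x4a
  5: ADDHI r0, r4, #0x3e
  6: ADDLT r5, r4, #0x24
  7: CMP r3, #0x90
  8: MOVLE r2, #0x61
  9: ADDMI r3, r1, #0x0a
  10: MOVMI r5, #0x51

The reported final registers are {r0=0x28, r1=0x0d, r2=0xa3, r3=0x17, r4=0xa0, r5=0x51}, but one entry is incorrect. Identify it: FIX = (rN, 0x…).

FIX = (r2, 0x11)

0: ✓ CMP  NZCV=0000
1: ✓ SUBPL  r2←0x11
2: · ADDLE
3: ✓ CMP  NZCV=1000
4: ✓ ADDNE  r3←0x57
5: · ADDHI
6: ✓ ADDLT  r5←0xc4
7: ✓ CMP  NZCV=1001
8: · MOVLE
9: ✓ ADDMI  r3←0x17
10: ✓ MOVMI  r5←0x51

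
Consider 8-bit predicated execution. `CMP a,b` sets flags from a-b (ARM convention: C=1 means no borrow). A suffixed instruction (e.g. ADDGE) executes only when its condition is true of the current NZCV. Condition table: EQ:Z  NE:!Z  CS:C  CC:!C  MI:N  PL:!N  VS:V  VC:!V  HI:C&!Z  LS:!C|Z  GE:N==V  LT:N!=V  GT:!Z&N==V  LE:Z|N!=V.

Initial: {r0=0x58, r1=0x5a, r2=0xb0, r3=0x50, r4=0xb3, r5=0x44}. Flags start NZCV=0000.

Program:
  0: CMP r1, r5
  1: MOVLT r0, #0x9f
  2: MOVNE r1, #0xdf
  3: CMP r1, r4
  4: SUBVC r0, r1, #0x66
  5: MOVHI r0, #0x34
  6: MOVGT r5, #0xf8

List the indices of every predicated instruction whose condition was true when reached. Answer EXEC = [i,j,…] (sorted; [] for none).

0: ✓ CMP  NZCV=0010
1: · MOVLT
2: ✓ MOVNE  r1←0xdf
3: ✓ CMP  NZCV=0010
4: ✓ SUBVC  r0←0x79
5: ✓ MOVHI  r0←0x34
6: ✓ MOVGT  r5←0xf8

EXEC = [2,4,5,6]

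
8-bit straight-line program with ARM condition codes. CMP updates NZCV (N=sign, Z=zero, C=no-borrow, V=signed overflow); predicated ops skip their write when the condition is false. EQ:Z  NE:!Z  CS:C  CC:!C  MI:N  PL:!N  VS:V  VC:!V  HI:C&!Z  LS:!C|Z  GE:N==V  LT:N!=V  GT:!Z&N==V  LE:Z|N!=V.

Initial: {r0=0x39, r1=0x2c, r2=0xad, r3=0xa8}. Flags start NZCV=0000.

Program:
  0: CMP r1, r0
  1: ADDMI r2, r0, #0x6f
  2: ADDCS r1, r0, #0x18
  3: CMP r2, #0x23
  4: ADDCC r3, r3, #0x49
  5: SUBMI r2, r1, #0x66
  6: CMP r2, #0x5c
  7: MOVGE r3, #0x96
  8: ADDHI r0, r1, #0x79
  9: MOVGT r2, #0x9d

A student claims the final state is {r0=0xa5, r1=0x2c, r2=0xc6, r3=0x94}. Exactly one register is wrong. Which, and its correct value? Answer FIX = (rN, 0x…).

FIX = (r3, 0xa8)

[0] flags=1000 → (cmp)
[1] flags=1000 MI?T → r2=0xa8
[2] flags=1000 CS?F → skip
[3] flags=1010 → (cmp)
[4] flags=1010 CC?F → skip
[5] flags=1010 MI?T → r2=0xc6
[6] flags=0011 → (cmp)
[7] flags=0011 GE?F → skip
[8] flags=0011 HI?T → r0=0xa5
[9] flags=0011 GT?F → skip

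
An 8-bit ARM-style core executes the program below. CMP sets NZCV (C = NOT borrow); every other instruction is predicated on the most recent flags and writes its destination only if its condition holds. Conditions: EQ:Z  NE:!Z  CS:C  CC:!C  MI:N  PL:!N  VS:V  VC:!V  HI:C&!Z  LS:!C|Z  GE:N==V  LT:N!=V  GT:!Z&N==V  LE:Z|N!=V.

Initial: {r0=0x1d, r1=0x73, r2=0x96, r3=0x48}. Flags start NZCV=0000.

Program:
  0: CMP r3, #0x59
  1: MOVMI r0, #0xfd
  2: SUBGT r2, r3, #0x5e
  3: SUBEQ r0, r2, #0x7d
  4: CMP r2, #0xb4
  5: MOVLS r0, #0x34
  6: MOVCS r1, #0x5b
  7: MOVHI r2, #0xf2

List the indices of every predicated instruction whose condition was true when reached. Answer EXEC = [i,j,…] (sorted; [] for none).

0: ✓ CMP  NZCV=1000
1: ✓ MOVMI  r0←0xfd
2: · SUBGT
3: · SUBEQ
4: ✓ CMP  NZCV=1000
5: ✓ MOVLS  r0←0x34
6: · MOVCS
7: · MOVHI

EXEC = [1,5]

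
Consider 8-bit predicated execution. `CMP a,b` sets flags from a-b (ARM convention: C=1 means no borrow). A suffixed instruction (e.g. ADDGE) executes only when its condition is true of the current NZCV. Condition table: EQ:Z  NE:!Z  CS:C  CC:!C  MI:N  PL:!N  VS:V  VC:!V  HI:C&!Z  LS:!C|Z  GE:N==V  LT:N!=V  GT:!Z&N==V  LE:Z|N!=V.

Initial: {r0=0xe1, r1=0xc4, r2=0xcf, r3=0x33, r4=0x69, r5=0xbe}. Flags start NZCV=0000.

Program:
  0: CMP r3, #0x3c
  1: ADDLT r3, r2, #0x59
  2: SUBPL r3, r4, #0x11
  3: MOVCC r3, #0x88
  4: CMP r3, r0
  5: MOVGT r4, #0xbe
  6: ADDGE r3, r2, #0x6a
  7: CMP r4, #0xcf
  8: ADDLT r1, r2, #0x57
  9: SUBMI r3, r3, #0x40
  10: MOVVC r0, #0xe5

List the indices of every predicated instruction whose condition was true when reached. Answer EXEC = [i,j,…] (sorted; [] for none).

[0] flags=1000 → (cmp)
[1] flags=1000 LT?T → r3=0x28
[2] flags=1000 PL?F → skip
[3] flags=1000 CC?T → r3=0x88
[4] flags=1000 → (cmp)
[5] flags=1000 GT?F → skip
[6] flags=1000 GE?F → skip
[7] flags=1001 → (cmp)
[8] flags=1001 LT?F → skip
[9] flags=1001 MI?T → r3=0x48
[10] flags=1001 VC?F → skip

EXEC = [1,3,9]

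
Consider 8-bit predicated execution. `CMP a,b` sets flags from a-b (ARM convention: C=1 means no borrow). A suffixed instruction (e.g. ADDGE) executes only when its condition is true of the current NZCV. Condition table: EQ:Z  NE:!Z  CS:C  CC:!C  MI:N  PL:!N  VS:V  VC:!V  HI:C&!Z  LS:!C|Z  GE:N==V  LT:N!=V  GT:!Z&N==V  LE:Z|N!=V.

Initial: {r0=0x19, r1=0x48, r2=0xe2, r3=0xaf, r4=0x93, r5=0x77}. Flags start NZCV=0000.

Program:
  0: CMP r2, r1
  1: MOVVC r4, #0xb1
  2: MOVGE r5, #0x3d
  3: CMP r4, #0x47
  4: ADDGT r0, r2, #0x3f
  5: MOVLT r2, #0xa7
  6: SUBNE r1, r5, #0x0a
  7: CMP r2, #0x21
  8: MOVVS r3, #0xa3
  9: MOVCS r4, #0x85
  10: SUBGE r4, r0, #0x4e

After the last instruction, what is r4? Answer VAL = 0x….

0: ✓ CMP  NZCV=1010
1: ✓ MOVVC  r4←0xb1
2: · MOVGE
3: ✓ CMP  NZCV=0011
4: · ADDGT
5: ✓ MOVLT  r2←0xa7
6: ✓ SUBNE  r1←0x6d
7: ✓ CMP  NZCV=1010
8: · MOVVS
9: ✓ MOVCS  r4←0x85
10: · SUBGE

VAL = 0x85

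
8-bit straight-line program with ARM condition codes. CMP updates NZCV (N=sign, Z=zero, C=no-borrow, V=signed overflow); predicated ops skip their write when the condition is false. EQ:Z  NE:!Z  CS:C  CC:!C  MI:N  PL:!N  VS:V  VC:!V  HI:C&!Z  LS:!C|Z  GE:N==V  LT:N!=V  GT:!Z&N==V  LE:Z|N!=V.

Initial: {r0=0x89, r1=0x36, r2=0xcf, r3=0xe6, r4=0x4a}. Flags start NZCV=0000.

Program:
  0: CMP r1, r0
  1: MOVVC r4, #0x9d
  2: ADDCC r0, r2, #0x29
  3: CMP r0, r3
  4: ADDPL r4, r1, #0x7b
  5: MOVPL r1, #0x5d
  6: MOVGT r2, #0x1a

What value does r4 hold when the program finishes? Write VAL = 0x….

[0] flags=1001 → (cmp)
[1] flags=1001 VC?F → skip
[2] flags=1001 CC?T → r0=0xf8
[3] flags=0010 → (cmp)
[4] flags=0010 PL?T → r4=0xb1
[5] flags=0010 PL?T → r1=0x5d
[6] flags=0010 GT?T → r2=0x1a

VAL = 0xb1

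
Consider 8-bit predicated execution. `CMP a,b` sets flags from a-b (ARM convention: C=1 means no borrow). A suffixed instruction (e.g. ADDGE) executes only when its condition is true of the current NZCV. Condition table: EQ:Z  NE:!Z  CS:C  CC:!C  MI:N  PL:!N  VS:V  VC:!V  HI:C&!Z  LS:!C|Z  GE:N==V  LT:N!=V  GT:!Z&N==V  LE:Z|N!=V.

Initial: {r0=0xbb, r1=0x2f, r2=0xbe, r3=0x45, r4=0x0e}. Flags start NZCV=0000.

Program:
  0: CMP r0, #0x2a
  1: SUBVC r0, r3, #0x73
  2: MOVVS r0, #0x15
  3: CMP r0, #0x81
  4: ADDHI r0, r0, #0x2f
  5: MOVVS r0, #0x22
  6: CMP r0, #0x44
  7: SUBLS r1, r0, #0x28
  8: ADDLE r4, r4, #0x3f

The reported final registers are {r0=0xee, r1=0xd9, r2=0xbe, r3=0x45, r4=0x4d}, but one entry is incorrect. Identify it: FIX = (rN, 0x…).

[0] flags=1010 → (cmp)
[1] flags=1010 VC?T → r0=0xd2
[2] flags=1010 VS?F → skip
[3] flags=0010 → (cmp)
[4] flags=0010 HI?T → r0=0x01
[5] flags=0010 VS?F → skip
[6] flags=1000 → (cmp)
[7] flags=1000 LS?T → r1=0xd9
[8] flags=1000 LE?T → r4=0x4d

FIX = (r0, 0x01)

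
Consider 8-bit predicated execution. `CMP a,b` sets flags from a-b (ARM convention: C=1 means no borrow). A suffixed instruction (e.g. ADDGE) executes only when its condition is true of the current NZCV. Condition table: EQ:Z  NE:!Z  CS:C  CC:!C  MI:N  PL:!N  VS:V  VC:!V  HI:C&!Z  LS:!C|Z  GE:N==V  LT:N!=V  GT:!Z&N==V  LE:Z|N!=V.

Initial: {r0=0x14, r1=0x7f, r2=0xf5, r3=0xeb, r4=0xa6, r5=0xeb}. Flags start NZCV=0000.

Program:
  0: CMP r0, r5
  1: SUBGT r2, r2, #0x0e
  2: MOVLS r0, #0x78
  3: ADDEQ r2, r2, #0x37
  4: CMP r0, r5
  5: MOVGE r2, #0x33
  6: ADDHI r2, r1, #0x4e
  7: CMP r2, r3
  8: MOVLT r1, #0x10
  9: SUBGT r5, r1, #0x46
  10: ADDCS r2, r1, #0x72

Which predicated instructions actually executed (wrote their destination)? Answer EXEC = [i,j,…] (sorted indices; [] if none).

EXEC = [1,2,5,9]

0: ✓ CMP  NZCV=0000
1: ✓ SUBGT  r2←0xe7
2: ✓ MOVLS  r0←0x78
3: · ADDEQ
4: ✓ CMP  NZCV=1001
5: ✓ MOVGE  r2←0x33
6: · ADDHI
7: ✓ CMP  NZCV=0000
8: · MOVLT
9: ✓ SUBGT  r5←0x39
10: · ADDCS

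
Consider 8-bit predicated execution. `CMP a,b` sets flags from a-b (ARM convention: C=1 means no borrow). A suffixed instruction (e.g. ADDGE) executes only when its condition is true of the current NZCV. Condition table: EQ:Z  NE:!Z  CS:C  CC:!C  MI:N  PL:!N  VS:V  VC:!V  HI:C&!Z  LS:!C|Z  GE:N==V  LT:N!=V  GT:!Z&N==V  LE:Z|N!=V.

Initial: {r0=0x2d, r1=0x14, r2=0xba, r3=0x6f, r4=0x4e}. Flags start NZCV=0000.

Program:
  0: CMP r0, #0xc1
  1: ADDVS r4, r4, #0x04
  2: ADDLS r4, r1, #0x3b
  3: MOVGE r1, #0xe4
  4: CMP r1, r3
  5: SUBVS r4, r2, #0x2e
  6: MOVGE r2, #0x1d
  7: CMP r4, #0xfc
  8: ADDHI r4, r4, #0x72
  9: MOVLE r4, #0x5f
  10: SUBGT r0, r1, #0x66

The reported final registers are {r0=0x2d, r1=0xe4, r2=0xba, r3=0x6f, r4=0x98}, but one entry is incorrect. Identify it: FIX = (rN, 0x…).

[0] flags=0000 → (cmp)
[1] flags=0000 VS?F → skip
[2] flags=0000 LS?T → r4=0x4f
[3] flags=0000 GE?T → r1=0xe4
[4] flags=0011 → (cmp)
[5] flags=0011 VS?T → r4=0x8c
[6] flags=0011 GE?F → skip
[7] flags=1000 → (cmp)
[8] flags=1000 HI?F → skip
[9] flags=1000 LE?T → r4=0x5f
[10] flags=1000 GT?F → skip

FIX = (r4, 0x5f)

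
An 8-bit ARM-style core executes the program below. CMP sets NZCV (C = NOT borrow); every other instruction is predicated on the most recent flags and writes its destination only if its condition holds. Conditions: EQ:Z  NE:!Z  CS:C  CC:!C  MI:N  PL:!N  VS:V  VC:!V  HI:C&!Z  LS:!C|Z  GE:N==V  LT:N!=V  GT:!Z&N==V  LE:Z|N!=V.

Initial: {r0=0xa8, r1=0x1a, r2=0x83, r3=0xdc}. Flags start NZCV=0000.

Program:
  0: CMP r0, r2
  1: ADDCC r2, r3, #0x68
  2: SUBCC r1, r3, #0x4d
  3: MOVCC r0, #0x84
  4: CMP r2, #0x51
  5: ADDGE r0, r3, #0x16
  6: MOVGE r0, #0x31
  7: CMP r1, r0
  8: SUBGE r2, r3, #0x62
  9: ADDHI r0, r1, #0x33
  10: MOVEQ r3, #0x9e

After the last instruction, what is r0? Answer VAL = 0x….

0: ✓ CMP  NZCV=0010
1: · ADDCC
2: · SUBCC
3: · MOVCC
4: ✓ CMP  NZCV=0011
5: · ADDGE
6: · MOVGE
7: ✓ CMP  NZCV=0000
8: ✓ SUBGE  r2←0x7a
9: · ADDHI
10: · MOVEQ

VAL = 0xa8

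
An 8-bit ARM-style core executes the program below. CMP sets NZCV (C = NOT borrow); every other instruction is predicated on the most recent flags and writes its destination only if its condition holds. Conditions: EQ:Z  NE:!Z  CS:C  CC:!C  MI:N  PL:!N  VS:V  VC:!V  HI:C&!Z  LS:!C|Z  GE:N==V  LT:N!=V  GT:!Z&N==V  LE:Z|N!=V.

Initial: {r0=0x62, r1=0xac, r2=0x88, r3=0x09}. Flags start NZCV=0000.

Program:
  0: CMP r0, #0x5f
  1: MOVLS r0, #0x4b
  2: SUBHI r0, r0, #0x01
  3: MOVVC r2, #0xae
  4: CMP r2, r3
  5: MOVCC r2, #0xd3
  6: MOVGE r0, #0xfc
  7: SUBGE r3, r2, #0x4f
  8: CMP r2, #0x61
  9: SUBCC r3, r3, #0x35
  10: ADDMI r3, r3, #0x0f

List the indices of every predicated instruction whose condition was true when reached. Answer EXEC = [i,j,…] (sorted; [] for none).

0: ✓ CMP  NZCV=0010
1: · MOVLS
2: ✓ SUBHI  r0←0x61
3: ✓ MOVVC  r2←0xae
4: ✓ CMP  NZCV=1010
5: · MOVCC
6: · MOVGE
7: · SUBGE
8: ✓ CMP  NZCV=0011
9: · SUBCC
10: · ADDMI

EXEC = [2,3]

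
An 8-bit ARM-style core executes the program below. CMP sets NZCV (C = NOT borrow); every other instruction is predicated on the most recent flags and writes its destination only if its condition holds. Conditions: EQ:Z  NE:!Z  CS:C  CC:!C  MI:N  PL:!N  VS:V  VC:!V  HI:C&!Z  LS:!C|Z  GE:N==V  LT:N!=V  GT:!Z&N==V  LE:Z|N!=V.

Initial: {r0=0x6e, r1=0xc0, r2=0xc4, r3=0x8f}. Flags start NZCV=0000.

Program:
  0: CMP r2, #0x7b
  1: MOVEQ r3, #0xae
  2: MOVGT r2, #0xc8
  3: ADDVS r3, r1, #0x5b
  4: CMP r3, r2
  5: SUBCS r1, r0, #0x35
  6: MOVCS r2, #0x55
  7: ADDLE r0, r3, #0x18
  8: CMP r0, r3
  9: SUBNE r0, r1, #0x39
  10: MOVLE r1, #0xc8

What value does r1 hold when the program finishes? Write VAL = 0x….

VAL = 0xc0

[0] flags=0011 → (cmp)
[1] flags=0011 EQ?F → skip
[2] flags=0011 GT?F → skip
[3] flags=0011 VS?T → r3=0x1b
[4] flags=0000 → (cmp)
[5] flags=0000 CS?F → skip
[6] flags=0000 CS?F → skip
[7] flags=0000 LE?F → skip
[8] flags=0010 → (cmp)
[9] flags=0010 NE?T → r0=0x87
[10] flags=0010 LE?F → skip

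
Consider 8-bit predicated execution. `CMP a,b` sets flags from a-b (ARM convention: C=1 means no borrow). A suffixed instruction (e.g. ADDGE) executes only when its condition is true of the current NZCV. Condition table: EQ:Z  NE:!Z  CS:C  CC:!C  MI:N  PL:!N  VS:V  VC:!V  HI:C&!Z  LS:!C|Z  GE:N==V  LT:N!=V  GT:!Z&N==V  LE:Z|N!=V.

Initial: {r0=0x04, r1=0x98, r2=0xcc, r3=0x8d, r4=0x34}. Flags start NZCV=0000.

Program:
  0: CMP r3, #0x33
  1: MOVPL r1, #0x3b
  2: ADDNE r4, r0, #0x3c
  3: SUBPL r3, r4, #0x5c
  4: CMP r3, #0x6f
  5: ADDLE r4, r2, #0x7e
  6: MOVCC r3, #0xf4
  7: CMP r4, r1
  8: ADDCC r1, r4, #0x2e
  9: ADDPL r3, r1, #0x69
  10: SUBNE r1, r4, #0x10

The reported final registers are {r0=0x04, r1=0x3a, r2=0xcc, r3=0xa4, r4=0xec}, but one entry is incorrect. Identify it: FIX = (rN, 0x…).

[0] flags=0011 → (cmp)
[1] flags=0011 PL?T → r1=0x3b
[2] flags=0011 NE?T → r4=0x40
[3] flags=0011 PL?T → r3=0xe4
[4] flags=0011 → (cmp)
[5] flags=0011 LE?T → r4=0x4a
[6] flags=0011 CC?F → skip
[7] flags=0010 → (cmp)
[8] flags=0010 CC?F → skip
[9] flags=0010 PL?T → r3=0xa4
[10] flags=0010 NE?T → r1=0x3a

FIX = (r4, 0x4a)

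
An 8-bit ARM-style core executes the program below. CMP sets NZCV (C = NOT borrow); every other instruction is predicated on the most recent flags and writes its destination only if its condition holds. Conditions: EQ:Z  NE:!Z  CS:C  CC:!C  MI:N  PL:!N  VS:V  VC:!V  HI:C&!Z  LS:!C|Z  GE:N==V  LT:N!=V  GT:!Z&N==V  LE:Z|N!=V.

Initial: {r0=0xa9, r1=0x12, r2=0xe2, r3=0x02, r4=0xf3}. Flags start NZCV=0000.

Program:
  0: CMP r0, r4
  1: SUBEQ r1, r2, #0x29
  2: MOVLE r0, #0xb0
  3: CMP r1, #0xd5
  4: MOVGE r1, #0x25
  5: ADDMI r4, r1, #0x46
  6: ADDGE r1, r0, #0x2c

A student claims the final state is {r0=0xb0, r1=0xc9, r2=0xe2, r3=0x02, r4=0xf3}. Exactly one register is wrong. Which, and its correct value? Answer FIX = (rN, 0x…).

[0] flags=1000 → (cmp)
[1] flags=1000 EQ?F → skip
[2] flags=1000 LE?T → r0=0xb0
[3] flags=0000 → (cmp)
[4] flags=0000 GE?T → r1=0x25
[5] flags=0000 MI?F → skip
[6] flags=0000 GE?T → r1=0xdc

FIX = (r1, 0xdc)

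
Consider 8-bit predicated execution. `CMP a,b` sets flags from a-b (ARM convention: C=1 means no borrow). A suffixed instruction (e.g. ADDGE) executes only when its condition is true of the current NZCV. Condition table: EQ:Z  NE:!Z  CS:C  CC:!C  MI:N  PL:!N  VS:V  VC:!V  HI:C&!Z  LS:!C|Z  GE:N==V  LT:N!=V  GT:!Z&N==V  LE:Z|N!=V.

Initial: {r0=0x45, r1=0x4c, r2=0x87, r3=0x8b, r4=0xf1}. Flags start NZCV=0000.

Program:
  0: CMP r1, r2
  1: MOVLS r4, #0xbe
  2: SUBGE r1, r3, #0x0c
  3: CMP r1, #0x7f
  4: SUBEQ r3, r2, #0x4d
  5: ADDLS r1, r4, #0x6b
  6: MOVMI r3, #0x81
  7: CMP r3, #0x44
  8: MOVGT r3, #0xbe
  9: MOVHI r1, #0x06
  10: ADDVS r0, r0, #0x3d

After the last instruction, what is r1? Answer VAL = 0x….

VAL = 0x29

0: ✓ CMP  NZCV=1001
1: ✓ MOVLS  r4←0xbe
2: ✓ SUBGE  r1←0x7f
3: ✓ CMP  NZCV=0110
4: ✓ SUBEQ  r3←0x3a
5: ✓ ADDLS  r1←0x29
6: · MOVMI
7: ✓ CMP  NZCV=1000
8: · MOVGT
9: · MOVHI
10: · ADDVS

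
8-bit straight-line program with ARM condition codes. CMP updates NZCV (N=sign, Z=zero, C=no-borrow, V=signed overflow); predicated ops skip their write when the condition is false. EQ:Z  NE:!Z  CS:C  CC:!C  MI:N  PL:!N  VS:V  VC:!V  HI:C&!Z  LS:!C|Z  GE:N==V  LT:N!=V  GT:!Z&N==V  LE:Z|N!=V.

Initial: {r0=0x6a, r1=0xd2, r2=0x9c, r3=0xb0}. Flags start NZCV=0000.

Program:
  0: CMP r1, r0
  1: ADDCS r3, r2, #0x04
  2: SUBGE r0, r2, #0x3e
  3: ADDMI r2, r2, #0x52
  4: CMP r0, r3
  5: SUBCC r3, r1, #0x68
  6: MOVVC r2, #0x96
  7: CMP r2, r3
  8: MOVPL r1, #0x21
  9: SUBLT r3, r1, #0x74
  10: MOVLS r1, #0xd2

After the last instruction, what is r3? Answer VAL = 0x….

VAL = 0xad

0: ✓ CMP  NZCV=0011
1: ✓ ADDCS  r3←0xa0
2: · SUBGE
3: · ADDMI
4: ✓ CMP  NZCV=1001
5: ✓ SUBCC  r3←0x6a
6: · MOVVC
7: ✓ CMP  NZCV=0011
8: ✓ MOVPL  r1←0x21
9: ✓ SUBLT  r3←0xad
10: · MOVLS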